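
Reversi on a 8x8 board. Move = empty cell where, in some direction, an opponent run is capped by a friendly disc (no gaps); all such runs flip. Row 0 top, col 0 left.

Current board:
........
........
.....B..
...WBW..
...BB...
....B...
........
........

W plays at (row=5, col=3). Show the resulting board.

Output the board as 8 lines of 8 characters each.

Place W at (5,3); scan 8 dirs for brackets.
Dir NW: first cell '.' (not opp) -> no flip
Dir N: opp run (4,3) capped by W -> flip
Dir NE: opp run (4,4) capped by W -> flip
Dir W: first cell '.' (not opp) -> no flip
Dir E: opp run (5,4), next='.' -> no flip
Dir SW: first cell '.' (not opp) -> no flip
Dir S: first cell '.' (not opp) -> no flip
Dir SE: first cell '.' (not opp) -> no flip
All flips: (4,3) (4,4)

Answer: ........
........
.....B..
...WBW..
...WW...
...WB...
........
........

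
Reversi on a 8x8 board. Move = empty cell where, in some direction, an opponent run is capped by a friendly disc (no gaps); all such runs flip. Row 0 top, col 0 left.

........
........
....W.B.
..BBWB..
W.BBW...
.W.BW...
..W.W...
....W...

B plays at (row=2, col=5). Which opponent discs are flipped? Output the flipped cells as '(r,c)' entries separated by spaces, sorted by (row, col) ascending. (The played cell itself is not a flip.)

Answer: (3,4)

Derivation:
Dir NW: first cell '.' (not opp) -> no flip
Dir N: first cell '.' (not opp) -> no flip
Dir NE: first cell '.' (not opp) -> no flip
Dir W: opp run (2,4), next='.' -> no flip
Dir E: first cell 'B' (not opp) -> no flip
Dir SW: opp run (3,4) capped by B -> flip
Dir S: first cell 'B' (not opp) -> no flip
Dir SE: first cell '.' (not opp) -> no flip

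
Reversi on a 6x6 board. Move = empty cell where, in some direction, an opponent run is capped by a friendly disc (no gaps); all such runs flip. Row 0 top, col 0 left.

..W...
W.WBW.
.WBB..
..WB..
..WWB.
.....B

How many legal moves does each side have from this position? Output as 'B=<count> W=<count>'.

Answer: B=10 W=4

Derivation:
-- B to move --
(0,0): no bracket -> illegal
(0,1): flips 1 -> legal
(0,3): no bracket -> illegal
(0,4): no bracket -> illegal
(0,5): flips 1 -> legal
(1,1): flips 1 -> legal
(1,5): flips 1 -> legal
(2,0): flips 1 -> legal
(2,4): no bracket -> illegal
(2,5): no bracket -> illegal
(3,0): no bracket -> illegal
(3,1): flips 1 -> legal
(3,4): no bracket -> illegal
(4,1): flips 3 -> legal
(5,1): flips 1 -> legal
(5,2): flips 2 -> legal
(5,3): flips 1 -> legal
(5,4): no bracket -> illegal
B mobility = 10
-- W to move --
(0,3): flips 3 -> legal
(0,4): no bracket -> illegal
(1,1): no bracket -> illegal
(2,4): flips 4 -> legal
(3,1): no bracket -> illegal
(3,4): flips 2 -> legal
(3,5): no bracket -> illegal
(4,5): flips 1 -> legal
(5,3): no bracket -> illegal
(5,4): no bracket -> illegal
W mobility = 4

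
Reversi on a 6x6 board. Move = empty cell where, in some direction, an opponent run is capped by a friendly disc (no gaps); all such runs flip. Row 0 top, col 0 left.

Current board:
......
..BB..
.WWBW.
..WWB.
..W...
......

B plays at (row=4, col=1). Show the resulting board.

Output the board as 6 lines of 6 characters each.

Answer: ......
..BB..
.WWBW.
..BWB.
.BW...
......

Derivation:
Place B at (4,1); scan 8 dirs for brackets.
Dir NW: first cell '.' (not opp) -> no flip
Dir N: first cell '.' (not opp) -> no flip
Dir NE: opp run (3,2) capped by B -> flip
Dir W: first cell '.' (not opp) -> no flip
Dir E: opp run (4,2), next='.' -> no flip
Dir SW: first cell '.' (not opp) -> no flip
Dir S: first cell '.' (not opp) -> no flip
Dir SE: first cell '.' (not opp) -> no flip
All flips: (3,2)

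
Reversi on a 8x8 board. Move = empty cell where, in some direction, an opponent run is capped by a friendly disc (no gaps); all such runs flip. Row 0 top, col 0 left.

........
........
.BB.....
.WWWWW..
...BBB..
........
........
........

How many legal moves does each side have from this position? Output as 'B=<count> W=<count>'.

-- B to move --
(2,0): no bracket -> illegal
(2,3): flips 2 -> legal
(2,4): flips 1 -> legal
(2,5): flips 2 -> legal
(2,6): flips 1 -> legal
(3,0): no bracket -> illegal
(3,6): no bracket -> illegal
(4,0): flips 1 -> legal
(4,1): flips 1 -> legal
(4,2): flips 1 -> legal
(4,6): no bracket -> illegal
B mobility = 7
-- W to move --
(1,0): flips 1 -> legal
(1,1): flips 2 -> legal
(1,2): flips 1 -> legal
(1,3): flips 1 -> legal
(2,0): no bracket -> illegal
(2,3): no bracket -> illegal
(3,0): no bracket -> illegal
(3,6): no bracket -> illegal
(4,2): no bracket -> illegal
(4,6): no bracket -> illegal
(5,2): flips 1 -> legal
(5,3): flips 2 -> legal
(5,4): flips 2 -> legal
(5,5): flips 2 -> legal
(5,6): flips 1 -> legal
W mobility = 9

Answer: B=7 W=9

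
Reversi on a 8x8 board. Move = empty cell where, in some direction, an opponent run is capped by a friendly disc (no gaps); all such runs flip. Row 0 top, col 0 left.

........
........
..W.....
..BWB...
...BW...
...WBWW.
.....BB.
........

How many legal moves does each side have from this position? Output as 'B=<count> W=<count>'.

Answer: B=9 W=9

Derivation:
-- B to move --
(1,1): flips 4 -> legal
(1,2): flips 1 -> legal
(1,3): no bracket -> illegal
(2,1): no bracket -> illegal
(2,3): flips 1 -> legal
(2,4): no bracket -> illegal
(3,1): no bracket -> illegal
(3,5): no bracket -> illegal
(4,2): no bracket -> illegal
(4,5): flips 2 -> legal
(4,6): flips 1 -> legal
(4,7): flips 1 -> legal
(5,2): flips 1 -> legal
(5,7): flips 2 -> legal
(6,2): no bracket -> illegal
(6,3): flips 1 -> legal
(6,4): no bracket -> illegal
(6,7): no bracket -> illegal
B mobility = 9
-- W to move --
(2,1): no bracket -> illegal
(2,3): no bracket -> illegal
(2,4): flips 1 -> legal
(2,5): no bracket -> illegal
(3,1): flips 1 -> legal
(3,5): flips 1 -> legal
(4,1): no bracket -> illegal
(4,2): flips 2 -> legal
(4,5): no bracket -> illegal
(5,2): no bracket -> illegal
(5,7): no bracket -> illegal
(6,3): no bracket -> illegal
(6,4): flips 1 -> legal
(6,7): no bracket -> illegal
(7,4): flips 1 -> legal
(7,5): flips 1 -> legal
(7,6): flips 1 -> legal
(7,7): flips 1 -> legal
W mobility = 9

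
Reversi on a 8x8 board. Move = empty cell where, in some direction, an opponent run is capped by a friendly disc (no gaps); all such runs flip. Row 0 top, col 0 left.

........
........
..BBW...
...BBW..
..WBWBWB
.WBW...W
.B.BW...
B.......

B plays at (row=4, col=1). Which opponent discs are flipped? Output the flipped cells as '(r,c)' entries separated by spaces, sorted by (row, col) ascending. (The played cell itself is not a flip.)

Dir NW: first cell '.' (not opp) -> no flip
Dir N: first cell '.' (not opp) -> no flip
Dir NE: first cell '.' (not opp) -> no flip
Dir W: first cell '.' (not opp) -> no flip
Dir E: opp run (4,2) capped by B -> flip
Dir SW: first cell '.' (not opp) -> no flip
Dir S: opp run (5,1) capped by B -> flip
Dir SE: first cell 'B' (not opp) -> no flip

Answer: (4,2) (5,1)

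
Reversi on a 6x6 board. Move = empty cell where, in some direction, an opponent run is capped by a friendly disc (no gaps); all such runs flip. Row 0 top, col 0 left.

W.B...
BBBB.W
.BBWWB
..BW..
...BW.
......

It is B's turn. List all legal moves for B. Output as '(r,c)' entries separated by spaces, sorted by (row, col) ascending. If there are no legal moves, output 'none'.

(0,1): no bracket -> illegal
(0,4): no bracket -> illegal
(0,5): flips 1 -> legal
(1,4): flips 1 -> legal
(3,4): flips 2 -> legal
(3,5): flips 1 -> legal
(4,2): no bracket -> illegal
(4,5): flips 1 -> legal
(5,3): no bracket -> illegal
(5,4): no bracket -> illegal
(5,5): flips 2 -> legal

Answer: (0,5) (1,4) (3,4) (3,5) (4,5) (5,5)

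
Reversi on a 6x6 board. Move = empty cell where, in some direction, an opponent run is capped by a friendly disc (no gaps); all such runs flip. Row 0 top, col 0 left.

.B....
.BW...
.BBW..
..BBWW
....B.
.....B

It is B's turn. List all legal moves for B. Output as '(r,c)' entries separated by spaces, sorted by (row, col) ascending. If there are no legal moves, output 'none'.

Answer: (0,2) (0,3) (1,3) (1,4) (2,4) (4,5)

Derivation:
(0,2): flips 1 -> legal
(0,3): flips 1 -> legal
(1,3): flips 2 -> legal
(1,4): flips 1 -> legal
(2,4): flips 2 -> legal
(2,5): no bracket -> illegal
(4,3): no bracket -> illegal
(4,5): flips 3 -> legal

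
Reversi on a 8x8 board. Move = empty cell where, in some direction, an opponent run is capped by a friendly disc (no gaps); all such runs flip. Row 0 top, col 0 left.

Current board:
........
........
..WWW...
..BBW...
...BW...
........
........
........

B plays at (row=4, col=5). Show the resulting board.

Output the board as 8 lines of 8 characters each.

Place B at (4,5); scan 8 dirs for brackets.
Dir NW: opp run (3,4) (2,3), next='.' -> no flip
Dir N: first cell '.' (not opp) -> no flip
Dir NE: first cell '.' (not opp) -> no flip
Dir W: opp run (4,4) capped by B -> flip
Dir E: first cell '.' (not opp) -> no flip
Dir SW: first cell '.' (not opp) -> no flip
Dir S: first cell '.' (not opp) -> no flip
Dir SE: first cell '.' (not opp) -> no flip
All flips: (4,4)

Answer: ........
........
..WWW...
..BBW...
...BBB..
........
........
........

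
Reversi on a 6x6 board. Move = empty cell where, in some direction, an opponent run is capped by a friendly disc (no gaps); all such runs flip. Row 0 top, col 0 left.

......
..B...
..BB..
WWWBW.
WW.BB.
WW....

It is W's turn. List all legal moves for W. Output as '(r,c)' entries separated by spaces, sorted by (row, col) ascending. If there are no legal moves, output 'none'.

(0,1): flips 2 -> legal
(0,2): flips 2 -> legal
(0,3): no bracket -> illegal
(1,1): no bracket -> illegal
(1,3): flips 1 -> legal
(1,4): flips 1 -> legal
(2,1): no bracket -> illegal
(2,4): no bracket -> illegal
(3,5): no bracket -> illegal
(4,2): no bracket -> illegal
(4,5): no bracket -> illegal
(5,2): flips 1 -> legal
(5,3): no bracket -> illegal
(5,4): flips 2 -> legal
(5,5): no bracket -> illegal

Answer: (0,1) (0,2) (1,3) (1,4) (5,2) (5,4)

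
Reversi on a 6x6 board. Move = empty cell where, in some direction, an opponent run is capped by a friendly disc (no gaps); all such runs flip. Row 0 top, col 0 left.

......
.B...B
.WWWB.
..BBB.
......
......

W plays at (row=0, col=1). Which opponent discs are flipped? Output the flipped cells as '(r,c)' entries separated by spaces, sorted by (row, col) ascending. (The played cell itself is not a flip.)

Answer: (1,1)

Derivation:
Dir NW: edge -> no flip
Dir N: edge -> no flip
Dir NE: edge -> no flip
Dir W: first cell '.' (not opp) -> no flip
Dir E: first cell '.' (not opp) -> no flip
Dir SW: first cell '.' (not opp) -> no flip
Dir S: opp run (1,1) capped by W -> flip
Dir SE: first cell '.' (not opp) -> no flip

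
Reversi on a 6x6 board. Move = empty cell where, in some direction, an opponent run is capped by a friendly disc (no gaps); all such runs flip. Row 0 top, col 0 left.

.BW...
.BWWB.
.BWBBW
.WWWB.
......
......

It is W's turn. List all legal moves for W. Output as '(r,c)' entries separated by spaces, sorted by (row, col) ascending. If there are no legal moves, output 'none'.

Answer: (0,0) (0,3) (0,5) (1,0) (1,5) (2,0) (3,0) (3,5) (4,3) (4,5)

Derivation:
(0,0): flips 2 -> legal
(0,3): flips 1 -> legal
(0,4): no bracket -> illegal
(0,5): flips 2 -> legal
(1,0): flips 2 -> legal
(1,5): flips 2 -> legal
(2,0): flips 2 -> legal
(3,0): flips 1 -> legal
(3,5): flips 2 -> legal
(4,3): flips 1 -> legal
(4,4): no bracket -> illegal
(4,5): flips 2 -> legal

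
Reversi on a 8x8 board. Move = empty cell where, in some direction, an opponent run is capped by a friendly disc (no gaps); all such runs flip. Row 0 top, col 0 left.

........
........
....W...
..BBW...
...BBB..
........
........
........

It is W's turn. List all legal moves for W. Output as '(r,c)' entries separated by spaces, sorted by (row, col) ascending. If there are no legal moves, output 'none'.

(2,1): no bracket -> illegal
(2,2): no bracket -> illegal
(2,3): no bracket -> illegal
(3,1): flips 2 -> legal
(3,5): no bracket -> illegal
(3,6): no bracket -> illegal
(4,1): no bracket -> illegal
(4,2): flips 1 -> legal
(4,6): no bracket -> illegal
(5,2): flips 1 -> legal
(5,3): no bracket -> illegal
(5,4): flips 1 -> legal
(5,5): no bracket -> illegal
(5,6): flips 1 -> legal

Answer: (3,1) (4,2) (5,2) (5,4) (5,6)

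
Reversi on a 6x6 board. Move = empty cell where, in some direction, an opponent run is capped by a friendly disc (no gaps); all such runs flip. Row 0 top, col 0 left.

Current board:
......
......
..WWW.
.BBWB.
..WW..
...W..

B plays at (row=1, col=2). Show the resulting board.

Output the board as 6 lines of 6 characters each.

Place B at (1,2); scan 8 dirs for brackets.
Dir NW: first cell '.' (not opp) -> no flip
Dir N: first cell '.' (not opp) -> no flip
Dir NE: first cell '.' (not opp) -> no flip
Dir W: first cell '.' (not opp) -> no flip
Dir E: first cell '.' (not opp) -> no flip
Dir SW: first cell '.' (not opp) -> no flip
Dir S: opp run (2,2) capped by B -> flip
Dir SE: opp run (2,3) capped by B -> flip
All flips: (2,2) (2,3)

Answer: ......
..B...
..BBW.
.BBWB.
..WW..
...W..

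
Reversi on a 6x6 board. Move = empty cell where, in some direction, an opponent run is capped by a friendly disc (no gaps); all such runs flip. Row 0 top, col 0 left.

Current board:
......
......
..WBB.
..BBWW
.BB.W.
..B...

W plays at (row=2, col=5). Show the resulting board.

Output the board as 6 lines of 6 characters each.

Answer: ......
......
..WWWW
..BBWW
.BB.W.
..B...

Derivation:
Place W at (2,5); scan 8 dirs for brackets.
Dir NW: first cell '.' (not opp) -> no flip
Dir N: first cell '.' (not opp) -> no flip
Dir NE: edge -> no flip
Dir W: opp run (2,4) (2,3) capped by W -> flip
Dir E: edge -> no flip
Dir SW: first cell 'W' (not opp) -> no flip
Dir S: first cell 'W' (not opp) -> no flip
Dir SE: edge -> no flip
All flips: (2,3) (2,4)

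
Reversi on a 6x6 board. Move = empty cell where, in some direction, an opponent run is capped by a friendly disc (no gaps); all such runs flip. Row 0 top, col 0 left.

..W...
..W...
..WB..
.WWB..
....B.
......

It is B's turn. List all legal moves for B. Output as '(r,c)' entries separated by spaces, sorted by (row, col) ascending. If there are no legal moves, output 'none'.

Answer: (0,1) (1,1) (2,1) (3,0) (4,1)

Derivation:
(0,1): flips 1 -> legal
(0,3): no bracket -> illegal
(1,1): flips 1 -> legal
(1,3): no bracket -> illegal
(2,0): no bracket -> illegal
(2,1): flips 1 -> legal
(3,0): flips 2 -> legal
(4,0): no bracket -> illegal
(4,1): flips 1 -> legal
(4,2): no bracket -> illegal
(4,3): no bracket -> illegal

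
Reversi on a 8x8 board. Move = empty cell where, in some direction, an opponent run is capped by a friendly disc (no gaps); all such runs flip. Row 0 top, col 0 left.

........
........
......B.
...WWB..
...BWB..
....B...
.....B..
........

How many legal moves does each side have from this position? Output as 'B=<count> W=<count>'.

-- B to move --
(2,2): no bracket -> illegal
(2,3): flips 2 -> legal
(2,4): flips 2 -> legal
(2,5): flips 1 -> legal
(3,2): flips 2 -> legal
(4,2): no bracket -> illegal
(5,3): flips 1 -> legal
(5,5): no bracket -> illegal
B mobility = 5
-- W to move --
(1,5): no bracket -> illegal
(1,6): no bracket -> illegal
(1,7): flips 2 -> legal
(2,4): no bracket -> illegal
(2,5): no bracket -> illegal
(2,7): no bracket -> illegal
(3,2): no bracket -> illegal
(3,6): flips 1 -> legal
(3,7): no bracket -> illegal
(4,2): flips 1 -> legal
(4,6): flips 1 -> legal
(5,2): flips 1 -> legal
(5,3): flips 1 -> legal
(5,5): no bracket -> illegal
(5,6): flips 1 -> legal
(6,3): no bracket -> illegal
(6,4): flips 1 -> legal
(6,6): no bracket -> illegal
(7,4): no bracket -> illegal
(7,5): no bracket -> illegal
(7,6): no bracket -> illegal
W mobility = 8

Answer: B=5 W=8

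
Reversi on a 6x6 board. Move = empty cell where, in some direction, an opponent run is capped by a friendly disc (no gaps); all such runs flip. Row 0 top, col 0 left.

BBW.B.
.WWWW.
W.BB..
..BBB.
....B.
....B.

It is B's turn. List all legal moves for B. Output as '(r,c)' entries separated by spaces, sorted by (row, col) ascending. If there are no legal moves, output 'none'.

(0,3): flips 2 -> legal
(0,5): flips 1 -> legal
(1,0): no bracket -> illegal
(1,5): no bracket -> illegal
(2,1): flips 1 -> legal
(2,4): flips 1 -> legal
(2,5): no bracket -> illegal
(3,0): no bracket -> illegal
(3,1): no bracket -> illegal

Answer: (0,3) (0,5) (2,1) (2,4)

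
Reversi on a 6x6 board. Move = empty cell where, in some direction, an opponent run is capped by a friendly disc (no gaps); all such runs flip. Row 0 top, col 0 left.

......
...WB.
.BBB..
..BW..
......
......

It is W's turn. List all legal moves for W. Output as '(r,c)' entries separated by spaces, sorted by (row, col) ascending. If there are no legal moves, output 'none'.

Answer: (1,1) (1,5) (3,1)

Derivation:
(0,3): no bracket -> illegal
(0,4): no bracket -> illegal
(0,5): no bracket -> illegal
(1,0): no bracket -> illegal
(1,1): flips 1 -> legal
(1,2): no bracket -> illegal
(1,5): flips 1 -> legal
(2,0): no bracket -> illegal
(2,4): no bracket -> illegal
(2,5): no bracket -> illegal
(3,0): no bracket -> illegal
(3,1): flips 2 -> legal
(3,4): no bracket -> illegal
(4,1): no bracket -> illegal
(4,2): no bracket -> illegal
(4,3): no bracket -> illegal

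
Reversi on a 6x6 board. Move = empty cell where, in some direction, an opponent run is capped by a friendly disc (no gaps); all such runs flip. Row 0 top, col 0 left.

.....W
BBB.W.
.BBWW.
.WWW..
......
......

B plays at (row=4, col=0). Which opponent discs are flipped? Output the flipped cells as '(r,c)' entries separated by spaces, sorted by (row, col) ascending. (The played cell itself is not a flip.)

Dir NW: edge -> no flip
Dir N: first cell '.' (not opp) -> no flip
Dir NE: opp run (3,1) capped by B -> flip
Dir W: edge -> no flip
Dir E: first cell '.' (not opp) -> no flip
Dir SW: edge -> no flip
Dir S: first cell '.' (not opp) -> no flip
Dir SE: first cell '.' (not opp) -> no flip

Answer: (3,1)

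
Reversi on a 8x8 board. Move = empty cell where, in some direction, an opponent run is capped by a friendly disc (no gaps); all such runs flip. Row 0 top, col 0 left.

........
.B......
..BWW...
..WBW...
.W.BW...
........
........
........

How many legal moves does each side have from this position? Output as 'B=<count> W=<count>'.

Answer: B=9 W=7

Derivation:
-- B to move --
(1,2): no bracket -> illegal
(1,3): flips 1 -> legal
(1,4): no bracket -> illegal
(1,5): flips 1 -> legal
(2,1): flips 1 -> legal
(2,5): flips 3 -> legal
(3,0): no bracket -> illegal
(3,1): flips 1 -> legal
(3,5): flips 1 -> legal
(4,0): no bracket -> illegal
(4,2): flips 1 -> legal
(4,5): flips 1 -> legal
(5,0): no bracket -> illegal
(5,1): no bracket -> illegal
(5,2): no bracket -> illegal
(5,3): no bracket -> illegal
(5,4): no bracket -> illegal
(5,5): flips 1 -> legal
B mobility = 9
-- W to move --
(0,0): flips 3 -> legal
(0,1): no bracket -> illegal
(0,2): no bracket -> illegal
(1,0): no bracket -> illegal
(1,2): flips 1 -> legal
(1,3): no bracket -> illegal
(2,0): no bracket -> illegal
(2,1): flips 1 -> legal
(3,1): no bracket -> illegal
(4,2): flips 2 -> legal
(5,2): flips 1 -> legal
(5,3): flips 2 -> legal
(5,4): flips 1 -> legal
W mobility = 7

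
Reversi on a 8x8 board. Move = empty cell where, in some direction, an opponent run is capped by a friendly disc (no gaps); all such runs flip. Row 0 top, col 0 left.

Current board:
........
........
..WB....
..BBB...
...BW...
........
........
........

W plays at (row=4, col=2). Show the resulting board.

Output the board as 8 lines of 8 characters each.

Place W at (4,2); scan 8 dirs for brackets.
Dir NW: first cell '.' (not opp) -> no flip
Dir N: opp run (3,2) capped by W -> flip
Dir NE: opp run (3,3), next='.' -> no flip
Dir W: first cell '.' (not opp) -> no flip
Dir E: opp run (4,3) capped by W -> flip
Dir SW: first cell '.' (not opp) -> no flip
Dir S: first cell '.' (not opp) -> no flip
Dir SE: first cell '.' (not opp) -> no flip
All flips: (3,2) (4,3)

Answer: ........
........
..WB....
..WBB...
..WWW...
........
........
........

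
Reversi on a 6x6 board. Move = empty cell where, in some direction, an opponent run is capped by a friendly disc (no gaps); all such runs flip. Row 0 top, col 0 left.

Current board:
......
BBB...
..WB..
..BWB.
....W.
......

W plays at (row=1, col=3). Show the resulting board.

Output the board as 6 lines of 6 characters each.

Place W at (1,3); scan 8 dirs for brackets.
Dir NW: first cell '.' (not opp) -> no flip
Dir N: first cell '.' (not opp) -> no flip
Dir NE: first cell '.' (not opp) -> no flip
Dir W: opp run (1,2) (1,1) (1,0), next=edge -> no flip
Dir E: first cell '.' (not opp) -> no flip
Dir SW: first cell 'W' (not opp) -> no flip
Dir S: opp run (2,3) capped by W -> flip
Dir SE: first cell '.' (not opp) -> no flip
All flips: (2,3)

Answer: ......
BBBW..
..WW..
..BWB.
....W.
......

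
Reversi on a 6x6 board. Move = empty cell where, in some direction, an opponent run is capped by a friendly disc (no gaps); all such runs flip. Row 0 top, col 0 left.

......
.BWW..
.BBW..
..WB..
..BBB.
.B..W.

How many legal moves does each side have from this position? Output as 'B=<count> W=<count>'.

Answer: B=6 W=7

Derivation:
-- B to move --
(0,1): no bracket -> illegal
(0,2): flips 1 -> legal
(0,3): flips 3 -> legal
(0,4): flips 1 -> legal
(1,4): flips 2 -> legal
(2,4): flips 1 -> legal
(3,1): flips 1 -> legal
(3,4): no bracket -> illegal
(4,1): no bracket -> illegal
(4,5): no bracket -> illegal
(5,3): no bracket -> illegal
(5,5): no bracket -> illegal
B mobility = 6
-- W to move --
(0,0): no bracket -> illegal
(0,1): no bracket -> illegal
(0,2): no bracket -> illegal
(1,0): flips 2 -> legal
(2,0): flips 2 -> legal
(2,4): no bracket -> illegal
(3,0): flips 1 -> legal
(3,1): flips 1 -> legal
(3,4): flips 2 -> legal
(3,5): no bracket -> illegal
(4,0): no bracket -> illegal
(4,1): no bracket -> illegal
(4,5): no bracket -> illegal
(5,0): no bracket -> illegal
(5,2): flips 1 -> legal
(5,3): flips 2 -> legal
(5,5): no bracket -> illegal
W mobility = 7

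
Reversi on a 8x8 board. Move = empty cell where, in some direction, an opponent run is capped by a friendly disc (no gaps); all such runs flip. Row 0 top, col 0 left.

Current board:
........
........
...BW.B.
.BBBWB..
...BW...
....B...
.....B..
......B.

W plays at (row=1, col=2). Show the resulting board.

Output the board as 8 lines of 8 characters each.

Answer: ........
..W.....
...WW.B.
.BBBWB..
...BW...
....B...
.....B..
......B.

Derivation:
Place W at (1,2); scan 8 dirs for brackets.
Dir NW: first cell '.' (not opp) -> no flip
Dir N: first cell '.' (not opp) -> no flip
Dir NE: first cell '.' (not opp) -> no flip
Dir W: first cell '.' (not opp) -> no flip
Dir E: first cell '.' (not opp) -> no flip
Dir SW: first cell '.' (not opp) -> no flip
Dir S: first cell '.' (not opp) -> no flip
Dir SE: opp run (2,3) capped by W -> flip
All flips: (2,3)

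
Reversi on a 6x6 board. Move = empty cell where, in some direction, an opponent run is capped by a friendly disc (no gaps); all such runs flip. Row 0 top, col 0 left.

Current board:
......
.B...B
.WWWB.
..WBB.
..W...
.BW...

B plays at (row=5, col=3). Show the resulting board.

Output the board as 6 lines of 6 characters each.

Answer: ......
.B...B
.WWWB.
..WBB.
..W...
.BBB..

Derivation:
Place B at (5,3); scan 8 dirs for brackets.
Dir NW: opp run (4,2), next='.' -> no flip
Dir N: first cell '.' (not opp) -> no flip
Dir NE: first cell '.' (not opp) -> no flip
Dir W: opp run (5,2) capped by B -> flip
Dir E: first cell '.' (not opp) -> no flip
Dir SW: edge -> no flip
Dir S: edge -> no flip
Dir SE: edge -> no flip
All flips: (5,2)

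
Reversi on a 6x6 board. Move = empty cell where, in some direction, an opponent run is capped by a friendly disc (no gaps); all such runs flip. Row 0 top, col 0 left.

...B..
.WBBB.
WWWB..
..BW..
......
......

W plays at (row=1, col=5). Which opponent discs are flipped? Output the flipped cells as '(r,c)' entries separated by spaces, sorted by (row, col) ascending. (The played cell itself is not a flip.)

Answer: (1,2) (1,3) (1,4)

Derivation:
Dir NW: first cell '.' (not opp) -> no flip
Dir N: first cell '.' (not opp) -> no flip
Dir NE: edge -> no flip
Dir W: opp run (1,4) (1,3) (1,2) capped by W -> flip
Dir E: edge -> no flip
Dir SW: first cell '.' (not opp) -> no flip
Dir S: first cell '.' (not opp) -> no flip
Dir SE: edge -> no flip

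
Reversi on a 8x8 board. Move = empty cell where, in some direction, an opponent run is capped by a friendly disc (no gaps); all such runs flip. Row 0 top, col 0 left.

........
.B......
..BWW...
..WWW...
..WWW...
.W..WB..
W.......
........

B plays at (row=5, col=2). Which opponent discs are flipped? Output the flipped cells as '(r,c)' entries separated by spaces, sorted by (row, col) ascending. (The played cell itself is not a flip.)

Dir NW: first cell '.' (not opp) -> no flip
Dir N: opp run (4,2) (3,2) capped by B -> flip
Dir NE: opp run (4,3) (3,4), next='.' -> no flip
Dir W: opp run (5,1), next='.' -> no flip
Dir E: first cell '.' (not opp) -> no flip
Dir SW: first cell '.' (not opp) -> no flip
Dir S: first cell '.' (not opp) -> no flip
Dir SE: first cell '.' (not opp) -> no flip

Answer: (3,2) (4,2)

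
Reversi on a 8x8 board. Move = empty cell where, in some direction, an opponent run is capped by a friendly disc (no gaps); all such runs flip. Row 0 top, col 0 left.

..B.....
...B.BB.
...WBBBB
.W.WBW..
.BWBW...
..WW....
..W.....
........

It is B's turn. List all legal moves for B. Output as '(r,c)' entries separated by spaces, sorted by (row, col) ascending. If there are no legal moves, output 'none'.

Answer: (1,2) (2,1) (2,2) (3,2) (3,6) (4,5) (4,6) (5,1) (5,4) (6,1) (6,3) (7,1)

Derivation:
(1,2): flips 1 -> legal
(1,4): no bracket -> illegal
(2,0): no bracket -> illegal
(2,1): flips 1 -> legal
(2,2): flips 1 -> legal
(3,0): no bracket -> illegal
(3,2): flips 1 -> legal
(3,6): flips 1 -> legal
(4,0): no bracket -> illegal
(4,5): flips 2 -> legal
(4,6): flips 1 -> legal
(5,1): flips 2 -> legal
(5,4): flips 1 -> legal
(5,5): no bracket -> illegal
(6,1): flips 1 -> legal
(6,3): flips 2 -> legal
(6,4): no bracket -> illegal
(7,1): flips 4 -> legal
(7,2): no bracket -> illegal
(7,3): no bracket -> illegal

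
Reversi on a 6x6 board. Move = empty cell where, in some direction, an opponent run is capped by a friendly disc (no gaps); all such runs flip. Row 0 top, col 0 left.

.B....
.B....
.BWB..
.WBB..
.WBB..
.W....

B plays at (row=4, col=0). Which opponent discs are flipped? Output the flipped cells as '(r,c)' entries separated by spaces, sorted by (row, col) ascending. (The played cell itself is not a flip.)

Answer: (4,1)

Derivation:
Dir NW: edge -> no flip
Dir N: first cell '.' (not opp) -> no flip
Dir NE: opp run (3,1) (2,2), next='.' -> no flip
Dir W: edge -> no flip
Dir E: opp run (4,1) capped by B -> flip
Dir SW: edge -> no flip
Dir S: first cell '.' (not opp) -> no flip
Dir SE: opp run (5,1), next=edge -> no flip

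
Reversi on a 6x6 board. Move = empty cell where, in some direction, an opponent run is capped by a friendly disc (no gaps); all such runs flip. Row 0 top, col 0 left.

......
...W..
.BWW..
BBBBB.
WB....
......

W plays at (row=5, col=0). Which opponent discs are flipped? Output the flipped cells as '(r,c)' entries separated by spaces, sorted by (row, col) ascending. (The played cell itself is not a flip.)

Answer: (3,2) (4,1)

Derivation:
Dir NW: edge -> no flip
Dir N: first cell 'W' (not opp) -> no flip
Dir NE: opp run (4,1) (3,2) capped by W -> flip
Dir W: edge -> no flip
Dir E: first cell '.' (not opp) -> no flip
Dir SW: edge -> no flip
Dir S: edge -> no flip
Dir SE: edge -> no flip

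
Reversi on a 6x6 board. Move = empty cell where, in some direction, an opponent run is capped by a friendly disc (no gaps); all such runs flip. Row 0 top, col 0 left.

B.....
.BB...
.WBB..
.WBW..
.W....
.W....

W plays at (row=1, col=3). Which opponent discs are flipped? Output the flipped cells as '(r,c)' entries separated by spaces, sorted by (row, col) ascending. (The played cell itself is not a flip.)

Dir NW: first cell '.' (not opp) -> no flip
Dir N: first cell '.' (not opp) -> no flip
Dir NE: first cell '.' (not opp) -> no flip
Dir W: opp run (1,2) (1,1), next='.' -> no flip
Dir E: first cell '.' (not opp) -> no flip
Dir SW: opp run (2,2) capped by W -> flip
Dir S: opp run (2,3) capped by W -> flip
Dir SE: first cell '.' (not opp) -> no flip

Answer: (2,2) (2,3)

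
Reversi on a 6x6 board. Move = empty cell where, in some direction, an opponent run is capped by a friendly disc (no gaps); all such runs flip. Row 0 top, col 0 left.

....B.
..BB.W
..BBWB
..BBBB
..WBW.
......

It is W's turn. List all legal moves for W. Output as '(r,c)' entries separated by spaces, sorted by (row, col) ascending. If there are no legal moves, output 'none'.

Answer: (0,2) (1,1) (2,1) (4,5)

Derivation:
(0,1): no bracket -> illegal
(0,2): flips 4 -> legal
(0,3): no bracket -> illegal
(0,5): no bracket -> illegal
(1,1): flips 2 -> legal
(1,4): no bracket -> illegal
(2,1): flips 2 -> legal
(3,1): no bracket -> illegal
(4,1): no bracket -> illegal
(4,5): flips 2 -> legal
(5,2): no bracket -> illegal
(5,3): no bracket -> illegal
(5,4): no bracket -> illegal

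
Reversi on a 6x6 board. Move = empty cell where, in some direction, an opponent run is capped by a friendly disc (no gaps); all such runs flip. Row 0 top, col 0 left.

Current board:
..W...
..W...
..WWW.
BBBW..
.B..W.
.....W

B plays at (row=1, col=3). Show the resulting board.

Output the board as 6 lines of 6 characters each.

Place B at (1,3); scan 8 dirs for brackets.
Dir NW: opp run (0,2), next=edge -> no flip
Dir N: first cell '.' (not opp) -> no flip
Dir NE: first cell '.' (not opp) -> no flip
Dir W: opp run (1,2), next='.' -> no flip
Dir E: first cell '.' (not opp) -> no flip
Dir SW: opp run (2,2) capped by B -> flip
Dir S: opp run (2,3) (3,3), next='.' -> no flip
Dir SE: opp run (2,4), next='.' -> no flip
All flips: (2,2)

Answer: ..W...
..WB..
..BWW.
BBBW..
.B..W.
.....W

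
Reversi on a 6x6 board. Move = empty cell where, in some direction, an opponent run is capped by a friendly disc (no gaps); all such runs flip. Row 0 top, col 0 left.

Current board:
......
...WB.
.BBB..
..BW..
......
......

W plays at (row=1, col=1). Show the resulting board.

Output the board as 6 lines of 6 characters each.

Answer: ......
.W.WB.
.BWB..
..BW..
......
......

Derivation:
Place W at (1,1); scan 8 dirs for brackets.
Dir NW: first cell '.' (not opp) -> no flip
Dir N: first cell '.' (not opp) -> no flip
Dir NE: first cell '.' (not opp) -> no flip
Dir W: first cell '.' (not opp) -> no flip
Dir E: first cell '.' (not opp) -> no flip
Dir SW: first cell '.' (not opp) -> no flip
Dir S: opp run (2,1), next='.' -> no flip
Dir SE: opp run (2,2) capped by W -> flip
All flips: (2,2)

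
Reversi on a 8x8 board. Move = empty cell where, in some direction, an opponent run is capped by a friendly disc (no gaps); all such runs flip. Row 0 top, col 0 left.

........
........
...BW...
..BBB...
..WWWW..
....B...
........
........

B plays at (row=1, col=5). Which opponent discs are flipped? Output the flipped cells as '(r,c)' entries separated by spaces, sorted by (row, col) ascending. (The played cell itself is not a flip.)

Dir NW: first cell '.' (not opp) -> no flip
Dir N: first cell '.' (not opp) -> no flip
Dir NE: first cell '.' (not opp) -> no flip
Dir W: first cell '.' (not opp) -> no flip
Dir E: first cell '.' (not opp) -> no flip
Dir SW: opp run (2,4) capped by B -> flip
Dir S: first cell '.' (not opp) -> no flip
Dir SE: first cell '.' (not opp) -> no flip

Answer: (2,4)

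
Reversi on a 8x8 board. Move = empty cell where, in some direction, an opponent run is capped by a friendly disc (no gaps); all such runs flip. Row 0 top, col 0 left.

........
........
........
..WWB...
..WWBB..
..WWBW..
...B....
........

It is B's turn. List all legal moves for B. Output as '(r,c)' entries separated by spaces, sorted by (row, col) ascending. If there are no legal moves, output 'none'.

(2,1): flips 2 -> legal
(2,2): flips 1 -> legal
(2,3): flips 3 -> legal
(2,4): no bracket -> illegal
(3,1): flips 2 -> legal
(4,1): flips 3 -> legal
(4,6): no bracket -> illegal
(5,1): flips 2 -> legal
(5,6): flips 1 -> legal
(6,1): flips 2 -> legal
(6,2): flips 1 -> legal
(6,4): no bracket -> illegal
(6,5): flips 1 -> legal
(6,6): flips 1 -> legal

Answer: (2,1) (2,2) (2,3) (3,1) (4,1) (5,1) (5,6) (6,1) (6,2) (6,5) (6,6)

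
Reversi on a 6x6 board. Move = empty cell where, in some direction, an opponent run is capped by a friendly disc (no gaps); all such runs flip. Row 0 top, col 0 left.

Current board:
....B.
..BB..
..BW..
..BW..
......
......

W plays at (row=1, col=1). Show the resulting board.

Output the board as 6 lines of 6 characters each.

Place W at (1,1); scan 8 dirs for brackets.
Dir NW: first cell '.' (not opp) -> no flip
Dir N: first cell '.' (not opp) -> no flip
Dir NE: first cell '.' (not opp) -> no flip
Dir W: first cell '.' (not opp) -> no flip
Dir E: opp run (1,2) (1,3), next='.' -> no flip
Dir SW: first cell '.' (not opp) -> no flip
Dir S: first cell '.' (not opp) -> no flip
Dir SE: opp run (2,2) capped by W -> flip
All flips: (2,2)

Answer: ....B.
.WBB..
..WW..
..BW..
......
......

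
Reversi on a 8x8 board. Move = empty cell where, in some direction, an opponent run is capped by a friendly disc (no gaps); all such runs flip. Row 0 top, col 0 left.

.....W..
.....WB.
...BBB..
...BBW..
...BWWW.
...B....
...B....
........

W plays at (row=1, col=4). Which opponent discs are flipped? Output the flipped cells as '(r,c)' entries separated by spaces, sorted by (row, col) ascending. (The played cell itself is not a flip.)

Answer: (2,4) (3,4)

Derivation:
Dir NW: first cell '.' (not opp) -> no flip
Dir N: first cell '.' (not opp) -> no flip
Dir NE: first cell 'W' (not opp) -> no flip
Dir W: first cell '.' (not opp) -> no flip
Dir E: first cell 'W' (not opp) -> no flip
Dir SW: opp run (2,3), next='.' -> no flip
Dir S: opp run (2,4) (3,4) capped by W -> flip
Dir SE: opp run (2,5), next='.' -> no flip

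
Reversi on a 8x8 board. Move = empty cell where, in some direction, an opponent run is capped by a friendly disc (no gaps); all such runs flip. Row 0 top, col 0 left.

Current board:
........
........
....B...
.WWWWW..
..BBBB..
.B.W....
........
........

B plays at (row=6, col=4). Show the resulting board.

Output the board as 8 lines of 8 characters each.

Answer: ........
........
....B...
.WWWWW..
..BBBB..
.B.B....
....B...
........

Derivation:
Place B at (6,4); scan 8 dirs for brackets.
Dir NW: opp run (5,3) capped by B -> flip
Dir N: first cell '.' (not opp) -> no flip
Dir NE: first cell '.' (not opp) -> no flip
Dir W: first cell '.' (not opp) -> no flip
Dir E: first cell '.' (not opp) -> no flip
Dir SW: first cell '.' (not opp) -> no flip
Dir S: first cell '.' (not opp) -> no flip
Dir SE: first cell '.' (not opp) -> no flip
All flips: (5,3)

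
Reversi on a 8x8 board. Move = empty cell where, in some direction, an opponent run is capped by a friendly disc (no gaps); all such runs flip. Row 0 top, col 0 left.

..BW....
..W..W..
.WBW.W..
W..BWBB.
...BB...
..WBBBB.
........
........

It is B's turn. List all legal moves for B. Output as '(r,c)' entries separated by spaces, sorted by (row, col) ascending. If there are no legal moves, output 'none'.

(0,1): no bracket -> illegal
(0,4): flips 1 -> legal
(0,5): flips 2 -> legal
(0,6): no bracket -> illegal
(1,0): no bracket -> illegal
(1,1): no bracket -> illegal
(1,3): flips 1 -> legal
(1,4): flips 1 -> legal
(1,6): flips 2 -> legal
(2,0): flips 1 -> legal
(2,4): flips 2 -> legal
(2,6): no bracket -> illegal
(3,1): no bracket -> illegal
(3,2): no bracket -> illegal
(4,0): no bracket -> illegal
(4,1): no bracket -> illegal
(4,2): no bracket -> illegal
(4,5): no bracket -> illegal
(5,1): flips 1 -> legal
(6,1): flips 1 -> legal
(6,2): no bracket -> illegal
(6,3): no bracket -> illegal

Answer: (0,4) (0,5) (1,3) (1,4) (1,6) (2,0) (2,4) (5,1) (6,1)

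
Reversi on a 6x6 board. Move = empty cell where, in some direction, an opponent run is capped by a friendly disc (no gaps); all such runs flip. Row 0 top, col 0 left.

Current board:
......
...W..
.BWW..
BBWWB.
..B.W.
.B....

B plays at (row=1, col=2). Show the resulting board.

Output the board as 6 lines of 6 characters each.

Place B at (1,2); scan 8 dirs for brackets.
Dir NW: first cell '.' (not opp) -> no flip
Dir N: first cell '.' (not opp) -> no flip
Dir NE: first cell '.' (not opp) -> no flip
Dir W: first cell '.' (not opp) -> no flip
Dir E: opp run (1,3), next='.' -> no flip
Dir SW: first cell 'B' (not opp) -> no flip
Dir S: opp run (2,2) (3,2) capped by B -> flip
Dir SE: opp run (2,3) capped by B -> flip
All flips: (2,2) (2,3) (3,2)

Answer: ......
..BW..
.BBB..
BBBWB.
..B.W.
.B....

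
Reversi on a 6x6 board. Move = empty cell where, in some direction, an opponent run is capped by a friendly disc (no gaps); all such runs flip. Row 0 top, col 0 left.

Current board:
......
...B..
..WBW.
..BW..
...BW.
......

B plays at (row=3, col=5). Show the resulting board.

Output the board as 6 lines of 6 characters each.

Answer: ......
...B..
..WBB.
..BW.B
...BW.
......

Derivation:
Place B at (3,5); scan 8 dirs for brackets.
Dir NW: opp run (2,4) capped by B -> flip
Dir N: first cell '.' (not opp) -> no flip
Dir NE: edge -> no flip
Dir W: first cell '.' (not opp) -> no flip
Dir E: edge -> no flip
Dir SW: opp run (4,4), next='.' -> no flip
Dir S: first cell '.' (not opp) -> no flip
Dir SE: edge -> no flip
All flips: (2,4)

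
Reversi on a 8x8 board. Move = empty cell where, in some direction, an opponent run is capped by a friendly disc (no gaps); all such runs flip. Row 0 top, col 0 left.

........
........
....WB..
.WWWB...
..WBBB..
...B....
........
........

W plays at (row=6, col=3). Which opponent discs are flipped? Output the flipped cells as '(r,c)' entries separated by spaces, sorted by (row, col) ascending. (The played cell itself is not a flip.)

Dir NW: first cell '.' (not opp) -> no flip
Dir N: opp run (5,3) (4,3) capped by W -> flip
Dir NE: first cell '.' (not opp) -> no flip
Dir W: first cell '.' (not opp) -> no flip
Dir E: first cell '.' (not opp) -> no flip
Dir SW: first cell '.' (not opp) -> no flip
Dir S: first cell '.' (not opp) -> no flip
Dir SE: first cell '.' (not opp) -> no flip

Answer: (4,3) (5,3)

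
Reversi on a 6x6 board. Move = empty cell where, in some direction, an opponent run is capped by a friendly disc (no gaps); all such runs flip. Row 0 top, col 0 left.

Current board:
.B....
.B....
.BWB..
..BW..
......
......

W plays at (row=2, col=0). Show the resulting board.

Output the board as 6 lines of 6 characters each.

Place W at (2,0); scan 8 dirs for brackets.
Dir NW: edge -> no flip
Dir N: first cell '.' (not opp) -> no flip
Dir NE: opp run (1,1), next='.' -> no flip
Dir W: edge -> no flip
Dir E: opp run (2,1) capped by W -> flip
Dir SW: edge -> no flip
Dir S: first cell '.' (not opp) -> no flip
Dir SE: first cell '.' (not opp) -> no flip
All flips: (2,1)

Answer: .B....
.B....
WWWB..
..BW..
......
......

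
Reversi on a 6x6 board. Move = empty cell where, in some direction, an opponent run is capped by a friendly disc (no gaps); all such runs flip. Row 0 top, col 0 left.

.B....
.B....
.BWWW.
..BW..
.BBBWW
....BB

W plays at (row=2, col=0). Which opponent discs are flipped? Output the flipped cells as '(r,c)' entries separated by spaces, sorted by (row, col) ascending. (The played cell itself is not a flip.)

Dir NW: edge -> no flip
Dir N: first cell '.' (not opp) -> no flip
Dir NE: opp run (1,1), next='.' -> no flip
Dir W: edge -> no flip
Dir E: opp run (2,1) capped by W -> flip
Dir SW: edge -> no flip
Dir S: first cell '.' (not opp) -> no flip
Dir SE: first cell '.' (not opp) -> no flip

Answer: (2,1)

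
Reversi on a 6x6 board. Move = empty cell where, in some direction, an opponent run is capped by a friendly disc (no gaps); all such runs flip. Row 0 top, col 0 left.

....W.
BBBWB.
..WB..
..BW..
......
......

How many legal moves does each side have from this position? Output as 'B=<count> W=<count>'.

Answer: B=5 W=6

Derivation:
-- B to move --
(0,2): no bracket -> illegal
(0,3): flips 1 -> legal
(0,5): no bracket -> illegal
(1,5): no bracket -> illegal
(2,1): flips 1 -> legal
(2,4): no bracket -> illegal
(3,1): no bracket -> illegal
(3,4): flips 1 -> legal
(4,2): no bracket -> illegal
(4,3): flips 1 -> legal
(4,4): flips 2 -> legal
B mobility = 5
-- W to move --
(0,0): flips 1 -> legal
(0,1): no bracket -> illegal
(0,2): flips 1 -> legal
(0,3): no bracket -> illegal
(0,5): no bracket -> illegal
(1,5): flips 1 -> legal
(2,0): no bracket -> illegal
(2,1): no bracket -> illegal
(2,4): flips 2 -> legal
(2,5): no bracket -> illegal
(3,1): flips 1 -> legal
(3,4): no bracket -> illegal
(4,1): no bracket -> illegal
(4,2): flips 1 -> legal
(4,3): no bracket -> illegal
W mobility = 6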